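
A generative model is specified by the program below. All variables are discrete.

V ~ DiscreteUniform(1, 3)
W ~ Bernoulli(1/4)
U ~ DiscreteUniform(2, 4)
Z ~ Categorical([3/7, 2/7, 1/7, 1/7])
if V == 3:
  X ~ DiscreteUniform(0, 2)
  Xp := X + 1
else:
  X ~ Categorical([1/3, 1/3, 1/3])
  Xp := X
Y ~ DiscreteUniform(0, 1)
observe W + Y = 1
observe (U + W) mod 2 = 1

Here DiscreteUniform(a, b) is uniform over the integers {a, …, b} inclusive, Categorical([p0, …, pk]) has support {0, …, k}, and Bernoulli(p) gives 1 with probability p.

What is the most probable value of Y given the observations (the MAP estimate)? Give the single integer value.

Enumerate traces; 108 have nonzero weight after conditioning:
  (V=1, W=0, U=3, Z=0, X=0, Y=1) weight 1/168
  (V=1, W=0, U=3, Z=0, X=1, Y=1) weight 1/168
  (V=1, W=0, U=3, Z=0, X=2, Y=1) weight 1/168
  (V=1, W=0, U=3, Z=1, X=0, Y=1) weight 1/252
  (V=1, W=0, U=3, Z=1, X=1, Y=1) weight 1/252
  (V=1, W=0, U=3, Z=1, X=2, Y=1) weight 1/252
  (V=1, W=0, U=3, Z=2, X=0, Y=1) weight 1/504
  (V=1, W=0, U=3, Z=2, X=1, Y=1) weight 1/504
  (V=1, W=1, U=2, Z=0, X=0, Y=0) weight 1/504
  … 99 more
Group by Y:
  weight(Y=0) = 1/12
  weight(Y=1) = 1/8
Total weight = 1/12 + 1/8 = 5/24
P(Y=0 | obs) = 1/12 / 5/24 = 2/5
P(Y=1 | obs) = 1/8 / 5/24 = 3/5
argmax = 1

argmax_v P(Y = v | obs) = 1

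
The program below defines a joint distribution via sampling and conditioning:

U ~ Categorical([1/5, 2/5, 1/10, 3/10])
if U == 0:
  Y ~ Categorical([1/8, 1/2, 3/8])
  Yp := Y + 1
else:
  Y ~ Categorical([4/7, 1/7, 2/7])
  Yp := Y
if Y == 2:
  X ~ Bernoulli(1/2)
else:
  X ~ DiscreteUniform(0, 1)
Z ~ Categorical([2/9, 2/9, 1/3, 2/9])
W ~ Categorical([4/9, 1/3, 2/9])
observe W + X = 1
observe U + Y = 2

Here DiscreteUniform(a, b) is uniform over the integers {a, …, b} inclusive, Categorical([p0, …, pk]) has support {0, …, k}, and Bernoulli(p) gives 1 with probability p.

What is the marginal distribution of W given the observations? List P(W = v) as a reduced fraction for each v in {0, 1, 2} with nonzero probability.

P(W=0) = 4/7, P(W=1) = 3/7

Enumerate traces; 24 have nonzero weight after conditioning:
  (U=0, Y=2, X=0, Z=0, W=1) weight 1/360
  (U=0, Y=2, X=0, Z=1, W=1) weight 1/360
  (U=0, Y=2, X=0, Z=2, W=1) weight 1/240
  (U=0, Y=2, X=0, Z=3, W=1) weight 1/360
  (U=0, Y=2, X=1, Z=0, W=0) weight 1/270
  (U=0, Y=2, X=1, Z=1, W=0) weight 1/270
  (U=0, Y=2, X=1, Z=2, W=0) weight 1/180
  (U=0, Y=2, X=1, Z=3, W=0) weight 1/270
  … 16 more
Group by W:
  weight(W=0) = 53/1260
  weight(W=1) = 53/1680
Total weight = 53/1260 + 53/1680 = 53/720
P(W=0 | obs) = 53/1260 / 53/720 = 4/7
P(W=1 | obs) = 53/1680 / 53/720 = 3/7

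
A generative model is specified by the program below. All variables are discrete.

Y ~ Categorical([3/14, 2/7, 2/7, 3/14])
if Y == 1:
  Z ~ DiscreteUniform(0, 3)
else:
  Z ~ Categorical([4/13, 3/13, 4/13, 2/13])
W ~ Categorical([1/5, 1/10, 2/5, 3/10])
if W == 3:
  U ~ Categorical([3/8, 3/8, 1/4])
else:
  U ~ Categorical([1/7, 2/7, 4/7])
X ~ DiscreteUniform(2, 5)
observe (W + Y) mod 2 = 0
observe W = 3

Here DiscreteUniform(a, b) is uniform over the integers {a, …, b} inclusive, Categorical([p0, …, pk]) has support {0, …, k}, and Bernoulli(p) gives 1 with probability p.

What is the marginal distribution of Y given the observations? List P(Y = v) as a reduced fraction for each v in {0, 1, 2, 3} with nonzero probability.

Enumerate traces; 96 have nonzero weight after conditioning:
  (Y=1, Z=0, W=3, U=0, X=2) weight 9/4480
  (Y=1, Z=0, W=3, U=0, X=3) weight 9/4480
  (Y=1, Z=0, W=3, U=0, X=4) weight 9/4480
  (Y=1, Z=0, W=3, U=0, X=5) weight 9/4480
  (Y=1, Z=0, W=3, U=1, X=2) weight 9/4480
  (Y=1, Z=0, W=3, U=1, X=3) weight 9/4480
  (Y=1, Z=0, W=3, U=1, X=4) weight 9/4480
  (Y=1, Z=0, W=3, U=1, X=5) weight 9/4480
  (Y=3, Z=0, W=3, U=0, X=2) weight 27/14560
  … 87 more
Group by Y:
  weight(Y=1) = 3/35
  weight(Y=3) = 9/140
Total weight = 3/35 + 9/140 = 3/20
P(Y=1 | obs) = 3/35 / 3/20 = 4/7
P(Y=3 | obs) = 9/140 / 3/20 = 3/7

P(Y=1) = 4/7, P(Y=3) = 3/7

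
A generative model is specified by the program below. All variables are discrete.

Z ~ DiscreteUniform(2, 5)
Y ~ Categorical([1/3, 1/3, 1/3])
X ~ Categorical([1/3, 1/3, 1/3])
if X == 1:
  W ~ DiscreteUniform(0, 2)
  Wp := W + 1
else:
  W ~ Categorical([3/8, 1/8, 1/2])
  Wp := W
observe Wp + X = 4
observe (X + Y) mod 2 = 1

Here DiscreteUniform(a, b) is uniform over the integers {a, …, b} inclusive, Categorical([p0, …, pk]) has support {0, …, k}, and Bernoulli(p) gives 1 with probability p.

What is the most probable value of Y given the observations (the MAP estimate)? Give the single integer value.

Enumerate traces; 12 have nonzero weight after conditioning:
  (Z=2, Y=0, X=1, W=2) weight 1/108
  (Z=2, Y=1, X=2, W=2) weight 1/72
  (Z=2, Y=2, X=1, W=2) weight 1/108
  (Z=3, Y=0, X=1, W=2) weight 1/108
  (Z=3, Y=1, X=2, W=2) weight 1/72
  (Z=3, Y=2, X=1, W=2) weight 1/108
  (Z=4, Y=0, X=1, W=2) weight 1/108
  (Z=4, Y=1, X=2, W=2) weight 1/72
  … 4 more
Group by Y:
  weight(Y=0) = 1/27
  weight(Y=1) = 1/18
  weight(Y=2) = 1/27
Total weight = 1/27 + 1/18 + 1/27 = 7/54
P(Y=0 | obs) = 1/27 / 7/54 = 2/7
P(Y=1 | obs) = 1/18 / 7/54 = 3/7
P(Y=2 | obs) = 1/27 / 7/54 = 2/7
argmax = 1

argmax_v P(Y = v | obs) = 1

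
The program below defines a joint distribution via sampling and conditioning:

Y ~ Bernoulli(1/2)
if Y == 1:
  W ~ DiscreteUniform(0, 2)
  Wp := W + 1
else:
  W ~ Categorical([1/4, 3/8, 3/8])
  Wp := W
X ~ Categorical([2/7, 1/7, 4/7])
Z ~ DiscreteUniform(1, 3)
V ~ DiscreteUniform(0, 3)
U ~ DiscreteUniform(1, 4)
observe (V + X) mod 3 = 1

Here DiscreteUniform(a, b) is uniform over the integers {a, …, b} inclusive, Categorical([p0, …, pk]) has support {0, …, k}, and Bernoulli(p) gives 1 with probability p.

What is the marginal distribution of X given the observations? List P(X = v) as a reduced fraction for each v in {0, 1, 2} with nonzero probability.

P(X=0) = 1/4, P(X=1) = 1/4, P(X=2) = 1/2

Enumerate traces; 288 have nonzero weight after conditioning:
  (Y=0, W=0, X=0, Z=1, V=1, U=1) weight 1/1344
  (Y=0, W=0, X=0, Z=1, V=1, U=2) weight 1/1344
  (Y=0, W=0, X=0, Z=1, V=1, U=3) weight 1/1344
  (Y=0, W=0, X=0, Z=1, V=1, U=4) weight 1/1344
  (Y=0, W=0, X=0, Z=2, V=1, U=1) weight 1/1344
  (Y=0, W=0, X=0, Z=2, V=1, U=2) weight 1/1344
  (Y=0, W=0, X=0, Z=2, V=1, U=3) weight 1/1344
  (Y=0, W=0, X=0, Z=2, V=1, U=4) weight 1/1344
  (Y=0, W=0, X=1, Z=1, V=0, U=1) weight 1/2688
  (Y=0, W=0, X=2, Z=1, V=2, U=1) weight 1/672
  … 278 more
Group by X:
  weight(X=0) = 1/14
  weight(X=1) = 1/14
  weight(X=2) = 1/7
Total weight = 1/14 + 1/14 + 1/7 = 2/7
P(X=0 | obs) = 1/14 / 2/7 = 1/4
P(X=1 | obs) = 1/14 / 2/7 = 1/4
P(X=2 | obs) = 1/7 / 2/7 = 1/2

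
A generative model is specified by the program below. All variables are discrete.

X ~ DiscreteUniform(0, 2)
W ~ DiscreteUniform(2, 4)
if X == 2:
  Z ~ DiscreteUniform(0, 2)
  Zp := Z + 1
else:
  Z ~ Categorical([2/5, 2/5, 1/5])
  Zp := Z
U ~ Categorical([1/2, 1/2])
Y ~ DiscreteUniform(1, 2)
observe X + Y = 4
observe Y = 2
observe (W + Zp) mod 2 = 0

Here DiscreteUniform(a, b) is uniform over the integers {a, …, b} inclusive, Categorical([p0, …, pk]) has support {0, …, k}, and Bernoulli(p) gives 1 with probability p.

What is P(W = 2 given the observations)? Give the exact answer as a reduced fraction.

P(W = 2 | obs) = 1/4

Enumerate traces; 8 have nonzero weight after conditioning:
  (X=2, W=2, Z=1, U=0, Y=2) weight 1/108
  (X=2, W=2, Z=1, U=1, Y=2) weight 1/108
  (X=2, W=3, Z=0, U=0, Y=2) weight 1/108
  (X=2, W=3, Z=0, U=1, Y=2) weight 1/108
  (X=2, W=3, Z=2, U=0, Y=2) weight 1/108
  (X=2, W=3, Z=2, U=1, Y=2) weight 1/108
  (X=2, W=4, Z=1, U=0, Y=2) weight 1/108
  (X=2, W=4, Z=1, U=1, Y=2) weight 1/108
Group by W:
  weight(W=2) = 1/54
  weight(W=3) = 1/27
  weight(W=4) = 1/54
Total weight = 1/54 + 1/27 + 1/54 = 2/27
P(W=2 | obs) = 1/54 / 2/27 = 1/4
P(W=3 | obs) = 1/27 / 2/27 = 1/2
P(W=4 | obs) = 1/54 / 2/27 = 1/4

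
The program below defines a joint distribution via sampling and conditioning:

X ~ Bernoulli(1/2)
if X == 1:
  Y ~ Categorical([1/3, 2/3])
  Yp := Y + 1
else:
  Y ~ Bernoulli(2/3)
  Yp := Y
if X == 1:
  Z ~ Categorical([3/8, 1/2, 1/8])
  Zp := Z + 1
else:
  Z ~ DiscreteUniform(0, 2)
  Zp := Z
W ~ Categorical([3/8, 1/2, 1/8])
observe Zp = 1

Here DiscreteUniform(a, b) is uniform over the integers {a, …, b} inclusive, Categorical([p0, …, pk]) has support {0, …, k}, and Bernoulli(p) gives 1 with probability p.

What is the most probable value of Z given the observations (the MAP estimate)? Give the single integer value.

Enumerate traces; 12 have nonzero weight after conditioning:
  (X=0, Y=0, Z=1, W=0) weight 1/48
  (X=0, Y=0, Z=1, W=1) weight 1/36
  (X=0, Y=0, Z=1, W=2) weight 1/144
  (X=0, Y=1, Z=1, W=0) weight 1/24
  (X=0, Y=1, Z=1, W=1) weight 1/18
  (X=0, Y=1, Z=1, W=2) weight 1/72
  (X=1, Y=0, Z=0, W=0) weight 3/128
  (X=1, Y=0, Z=0, W=1) weight 1/32
  … 4 more
Group by Z:
  weight(Z=0) = 3/16
  weight(Z=1) = 1/6
Total weight = 3/16 + 1/6 = 17/48
P(Z=0 | obs) = 3/16 / 17/48 = 9/17
P(Z=1 | obs) = 1/6 / 17/48 = 8/17
argmax = 0

argmax_v P(Z = v | obs) = 0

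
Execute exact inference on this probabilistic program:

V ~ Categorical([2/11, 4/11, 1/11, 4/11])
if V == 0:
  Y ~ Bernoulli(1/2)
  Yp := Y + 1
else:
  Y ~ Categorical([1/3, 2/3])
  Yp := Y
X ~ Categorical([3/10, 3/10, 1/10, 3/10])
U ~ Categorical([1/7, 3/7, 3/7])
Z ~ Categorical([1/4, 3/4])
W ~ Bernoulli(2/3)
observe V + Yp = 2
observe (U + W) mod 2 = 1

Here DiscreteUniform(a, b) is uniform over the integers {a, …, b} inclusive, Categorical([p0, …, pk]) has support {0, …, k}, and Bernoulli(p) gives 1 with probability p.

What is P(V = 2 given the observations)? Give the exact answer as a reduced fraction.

Enumerate traces; 72 have nonzero weight after conditioning:
  (V=0, Y=1, X=0, U=0, Z=0, W=1) weight 1/1540
  (V=0, Y=1, X=0, U=0, Z=1, W=1) weight 3/1540
  (V=0, Y=1, X=0, U=1, Z=0, W=0) weight 3/3080
  (V=0, Y=1, X=0, U=1, Z=1, W=0) weight 9/3080
  (V=0, Y=1, X=0, U=2, Z=0, W=1) weight 3/1540
  (V=0, Y=1, X=0, U=2, Z=1, W=1) weight 9/1540
  (V=0, Y=1, X=1, U=0, Z=0, W=1) weight 1/1540
  (V=0, Y=1, X=1, U=0, Z=1, W=1) weight 3/1540
  (V=1, Y=1, X=0, U=0, Z=0, W=1) weight 2/1155
  (V=2, Y=0, X=0, U=0, Z=0, W=1) weight 1/4620
  … 62 more
Group by V:
  weight(V=0) = 1/21
  weight(V=1) = 8/63
  weight(V=2) = 1/63
Total weight = 1/21 + 8/63 + 1/63 = 4/21
P(V=0 | obs) = 1/21 / 4/21 = 1/4
P(V=1 | obs) = 8/63 / 4/21 = 2/3
P(V=2 | obs) = 1/63 / 4/21 = 1/12

P(V = 2 | obs) = 1/12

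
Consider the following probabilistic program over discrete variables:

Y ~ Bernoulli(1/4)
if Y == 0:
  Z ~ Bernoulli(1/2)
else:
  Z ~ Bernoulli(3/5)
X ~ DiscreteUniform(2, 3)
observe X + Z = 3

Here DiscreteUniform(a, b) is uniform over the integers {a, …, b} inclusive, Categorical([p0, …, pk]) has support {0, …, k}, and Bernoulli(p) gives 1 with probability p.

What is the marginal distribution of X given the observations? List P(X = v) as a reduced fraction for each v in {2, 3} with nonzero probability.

P(X=2) = 21/40, P(X=3) = 19/40

Enumerate traces; 4 have nonzero weight after conditioning:
  (Y=0, Z=0, X=3) weight 3/16
  (Y=0, Z=1, X=2) weight 3/16
  (Y=1, Z=0, X=3) weight 1/20
  (Y=1, Z=1, X=2) weight 3/40
Group by X:
  weight(X=2) = 21/80
  weight(X=3) = 19/80
Total weight = 21/80 + 19/80 = 1/2
P(X=2 | obs) = 21/80 / 1/2 = 21/40
P(X=3 | obs) = 19/80 / 1/2 = 19/40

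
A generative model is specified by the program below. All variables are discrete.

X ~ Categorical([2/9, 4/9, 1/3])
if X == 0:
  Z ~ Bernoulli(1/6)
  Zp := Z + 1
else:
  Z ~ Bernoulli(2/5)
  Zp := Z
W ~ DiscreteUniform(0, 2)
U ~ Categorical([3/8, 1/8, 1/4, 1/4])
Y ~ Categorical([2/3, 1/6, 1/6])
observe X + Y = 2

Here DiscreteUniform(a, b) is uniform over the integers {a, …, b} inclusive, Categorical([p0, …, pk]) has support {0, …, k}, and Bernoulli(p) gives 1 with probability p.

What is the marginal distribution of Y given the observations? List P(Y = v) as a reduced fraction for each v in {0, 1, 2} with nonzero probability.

Enumerate traces; 72 have nonzero weight after conditioning:
  (X=0, Z=0, W=0, U=0, Y=2) weight 5/1296
  (X=0, Z=0, W=0, U=1, Y=2) weight 5/3888
  (X=0, Z=0, W=0, U=2, Y=2) weight 5/1944
  (X=0, Z=0, W=0, U=3, Y=2) weight 5/1944
  (X=0, Z=0, W=1, U=0, Y=2) weight 5/1296
  (X=0, Z=0, W=1, U=1, Y=2) weight 5/3888
  (X=0, Z=0, W=1, U=2, Y=2) weight 5/1944
  (X=0, Z=0, W=1, U=3, Y=2) weight 5/1944
  (X=1, Z=0, W=0, U=0, Y=1) weight 1/180
  (X=2, Z=0, W=0, U=0, Y=0) weight 1/60
  … 62 more
Group by Y:
  weight(Y=0) = 2/9
  weight(Y=1) = 2/27
  weight(Y=2) = 1/27
Total weight = 2/9 + 2/27 + 1/27 = 1/3
P(Y=0 | obs) = 2/9 / 1/3 = 2/3
P(Y=1 | obs) = 2/27 / 1/3 = 2/9
P(Y=2 | obs) = 1/27 / 1/3 = 1/9

P(Y=0) = 2/3, P(Y=1) = 2/9, P(Y=2) = 1/9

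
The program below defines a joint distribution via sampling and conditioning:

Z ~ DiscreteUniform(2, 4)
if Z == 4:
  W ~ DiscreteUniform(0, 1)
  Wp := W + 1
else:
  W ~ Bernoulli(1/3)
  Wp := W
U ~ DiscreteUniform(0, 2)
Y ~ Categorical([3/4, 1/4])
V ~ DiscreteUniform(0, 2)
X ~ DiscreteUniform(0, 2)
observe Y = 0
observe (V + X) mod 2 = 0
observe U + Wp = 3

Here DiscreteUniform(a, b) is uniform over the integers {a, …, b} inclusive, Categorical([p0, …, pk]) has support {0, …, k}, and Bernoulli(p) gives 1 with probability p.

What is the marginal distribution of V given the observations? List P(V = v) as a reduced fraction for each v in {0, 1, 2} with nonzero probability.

Enumerate traces; 20 have nonzero weight after conditioning:
  (Z=2, W=1, U=2, Y=0, V=0, X=0) weight 1/324
  (Z=2, W=1, U=2, Y=0, V=0, X=2) weight 1/324
  (Z=2, W=1, U=2, Y=0, V=1, X=1) weight 1/324
  (Z=2, W=1, U=2, Y=0, V=2, X=0) weight 1/324
  (Z=2, W=1, U=2, Y=0, V=2, X=2) weight 1/324
  (Z=3, W=1, U=2, Y=0, V=0, X=0) weight 1/324
  (Z=3, W=1, U=2, Y=0, V=0, X=2) weight 1/324
  (Z=3, W=1, U=2, Y=0, V=1, X=1) weight 1/324
  … 12 more
Group by V:
  weight(V=0) = 5/162
  weight(V=1) = 5/324
  weight(V=2) = 5/162
Total weight = 5/162 + 5/324 + 5/162 = 25/324
P(V=0 | obs) = 5/162 / 25/324 = 2/5
P(V=1 | obs) = 5/324 / 25/324 = 1/5
P(V=2 | obs) = 5/162 / 25/324 = 2/5

P(V=0) = 2/5, P(V=1) = 1/5, P(V=2) = 2/5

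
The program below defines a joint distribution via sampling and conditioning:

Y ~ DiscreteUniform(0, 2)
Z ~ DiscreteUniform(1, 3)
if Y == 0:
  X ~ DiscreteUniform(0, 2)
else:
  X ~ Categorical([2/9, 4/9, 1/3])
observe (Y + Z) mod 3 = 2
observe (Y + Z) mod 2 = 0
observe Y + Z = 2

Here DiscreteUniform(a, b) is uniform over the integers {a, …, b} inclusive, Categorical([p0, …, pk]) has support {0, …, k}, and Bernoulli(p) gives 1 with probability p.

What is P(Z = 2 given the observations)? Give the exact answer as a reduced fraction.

P(Z = 2 | obs) = 1/2

Enumerate traces; 6 have nonzero weight after conditioning:
  (Y=0, Z=2, X=0) weight 1/27
  (Y=0, Z=2, X=1) weight 1/27
  (Y=0, Z=2, X=2) weight 1/27
  (Y=1, Z=1, X=0) weight 2/81
  (Y=1, Z=1, X=1) weight 4/81
  (Y=1, Z=1, X=2) weight 1/27
Group by Z:
  weight(Z=1) = 1/9
  weight(Z=2) = 1/9
Total weight = 1/9 + 1/9 = 2/9
P(Z=1 | obs) = 1/9 / 2/9 = 1/2
P(Z=2 | obs) = 1/9 / 2/9 = 1/2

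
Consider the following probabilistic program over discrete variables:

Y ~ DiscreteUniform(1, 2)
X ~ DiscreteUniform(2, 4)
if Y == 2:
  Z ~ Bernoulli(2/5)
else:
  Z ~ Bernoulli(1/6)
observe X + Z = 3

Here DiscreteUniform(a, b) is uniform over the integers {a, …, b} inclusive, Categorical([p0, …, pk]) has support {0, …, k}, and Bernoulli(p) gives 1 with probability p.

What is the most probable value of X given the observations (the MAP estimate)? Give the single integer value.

argmax_v P(X = v | obs) = 3

Enumerate traces; 4 have nonzero weight after conditioning:
  (Y=1, X=2, Z=1) weight 1/36
  (Y=1, X=3, Z=0) weight 5/36
  (Y=2, X=2, Z=1) weight 1/15
  (Y=2, X=3, Z=0) weight 1/10
Group by X:
  weight(X=2) = 17/180
  weight(X=3) = 43/180
Total weight = 17/180 + 43/180 = 1/3
P(X=2 | obs) = 17/180 / 1/3 = 17/60
P(X=3 | obs) = 43/180 / 1/3 = 43/60
argmax = 3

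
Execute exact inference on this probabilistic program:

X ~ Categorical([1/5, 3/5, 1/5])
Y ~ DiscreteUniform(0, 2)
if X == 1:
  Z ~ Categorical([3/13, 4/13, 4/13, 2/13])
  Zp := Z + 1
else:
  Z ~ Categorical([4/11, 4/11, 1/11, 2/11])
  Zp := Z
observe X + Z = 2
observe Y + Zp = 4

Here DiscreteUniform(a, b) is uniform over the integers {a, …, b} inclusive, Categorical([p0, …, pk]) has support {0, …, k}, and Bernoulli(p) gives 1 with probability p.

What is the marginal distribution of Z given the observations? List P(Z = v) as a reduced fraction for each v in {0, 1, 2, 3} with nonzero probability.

P(Z=1) = 132/145, P(Z=2) = 13/145

Enumerate traces; 2 have nonzero weight after conditioning:
  (X=0, Y=2, Z=2) weight 1/165
  (X=1, Y=2, Z=1) weight 4/65
Group by Z:
  weight(Z=1) = 4/65
  weight(Z=2) = 1/165
Total weight = 4/65 + 1/165 = 29/429
P(Z=1 | obs) = 4/65 / 29/429 = 132/145
P(Z=2 | obs) = 1/165 / 29/429 = 13/145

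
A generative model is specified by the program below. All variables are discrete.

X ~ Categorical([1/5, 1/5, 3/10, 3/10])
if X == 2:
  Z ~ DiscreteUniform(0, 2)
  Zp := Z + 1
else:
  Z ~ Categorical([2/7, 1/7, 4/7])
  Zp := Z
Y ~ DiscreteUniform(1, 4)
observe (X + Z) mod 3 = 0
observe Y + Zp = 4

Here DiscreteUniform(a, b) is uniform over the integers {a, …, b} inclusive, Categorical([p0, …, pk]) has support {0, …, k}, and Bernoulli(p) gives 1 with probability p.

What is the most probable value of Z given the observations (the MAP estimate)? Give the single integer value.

Enumerate traces; 4 have nonzero weight after conditioning:
  (X=0, Z=0, Y=4) weight 1/70
  (X=1, Z=2, Y=2) weight 1/35
  (X=2, Z=1, Y=2) weight 1/40
  (X=3, Z=0, Y=4) weight 3/140
Group by Z:
  weight(Z=0) = 1/28
  weight(Z=1) = 1/40
  weight(Z=2) = 1/35
Total weight = 1/28 + 1/40 + 1/35 = 5/56
P(Z=0 | obs) = 1/28 / 5/56 = 2/5
P(Z=1 | obs) = 1/40 / 5/56 = 7/25
P(Z=2 | obs) = 1/35 / 5/56 = 8/25
argmax = 0

argmax_v P(Z = v | obs) = 0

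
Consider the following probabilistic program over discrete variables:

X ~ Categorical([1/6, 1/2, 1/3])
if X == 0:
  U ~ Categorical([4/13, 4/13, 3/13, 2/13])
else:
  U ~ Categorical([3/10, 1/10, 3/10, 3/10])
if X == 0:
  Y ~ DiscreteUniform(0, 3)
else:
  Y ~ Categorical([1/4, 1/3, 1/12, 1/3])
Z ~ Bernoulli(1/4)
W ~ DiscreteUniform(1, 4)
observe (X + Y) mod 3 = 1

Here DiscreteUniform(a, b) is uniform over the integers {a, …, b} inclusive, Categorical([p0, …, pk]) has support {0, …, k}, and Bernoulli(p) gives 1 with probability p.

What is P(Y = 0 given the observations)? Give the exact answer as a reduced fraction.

Enumerate traces; 128 have nonzero weight after conditioning:
  (X=0, U=0, Y=1, Z=0, W=1) weight 1/416
  (X=0, U=0, Y=1, Z=0, W=2) weight 1/416
  (X=0, U=0, Y=1, Z=0, W=3) weight 1/416
  (X=0, U=0, Y=1, Z=0, W=4) weight 1/416
  (X=0, U=0, Y=1, Z=1, W=1) weight 1/1248
  (X=0, U=0, Y=1, Z=1, W=2) weight 1/1248
  (X=0, U=0, Y=1, Z=1, W=3) weight 1/1248
  (X=0, U=0, Y=1, Z=1, W=4) weight 1/1248
  (X=1, U=0, Y=0, Z=0, W=1) weight 9/1280
  (X=1, U=0, Y=3, Z=0, W=1) weight 3/320
  … 118 more
Group by Y:
  weight(Y=0) = 1/8
  weight(Y=1) = 1/24
  weight(Y=2) = 1/36
  weight(Y=3) = 1/6
Total weight = 1/8 + 1/24 + 1/36 + 1/6 = 13/36
P(Y=0 | obs) = 1/8 / 13/36 = 9/26
P(Y=1 | obs) = 1/24 / 13/36 = 3/26
P(Y=2 | obs) = 1/36 / 13/36 = 1/13
P(Y=3 | obs) = 1/6 / 13/36 = 6/13

P(Y = 0 | obs) = 9/26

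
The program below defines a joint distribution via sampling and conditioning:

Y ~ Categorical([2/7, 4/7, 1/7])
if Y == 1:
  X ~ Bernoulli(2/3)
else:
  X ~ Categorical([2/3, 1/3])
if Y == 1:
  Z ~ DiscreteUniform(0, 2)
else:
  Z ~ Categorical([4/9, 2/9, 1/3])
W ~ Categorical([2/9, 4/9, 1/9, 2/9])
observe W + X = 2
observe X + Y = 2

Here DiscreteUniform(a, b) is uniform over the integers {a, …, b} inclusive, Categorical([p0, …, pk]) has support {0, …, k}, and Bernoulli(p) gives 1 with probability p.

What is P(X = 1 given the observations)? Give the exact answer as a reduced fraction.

P(X = 1 | obs) = 16/17

Enumerate traces; 6 have nonzero weight after conditioning:
  (Y=1, X=1, Z=0, W=1) weight 32/567
  (Y=1, X=1, Z=1, W=1) weight 32/567
  (Y=1, X=1, Z=2, W=1) weight 32/567
  (Y=2, X=0, Z=0, W=2) weight 8/1701
  (Y=2, X=0, Z=1, W=2) weight 4/1701
  (Y=2, X=0, Z=2, W=2) weight 2/567
Group by X:
  weight(X=0) = 2/189
  weight(X=1) = 32/189
Total weight = 2/189 + 32/189 = 34/189
P(X=0 | obs) = 2/189 / 34/189 = 1/17
P(X=1 | obs) = 32/189 / 34/189 = 16/17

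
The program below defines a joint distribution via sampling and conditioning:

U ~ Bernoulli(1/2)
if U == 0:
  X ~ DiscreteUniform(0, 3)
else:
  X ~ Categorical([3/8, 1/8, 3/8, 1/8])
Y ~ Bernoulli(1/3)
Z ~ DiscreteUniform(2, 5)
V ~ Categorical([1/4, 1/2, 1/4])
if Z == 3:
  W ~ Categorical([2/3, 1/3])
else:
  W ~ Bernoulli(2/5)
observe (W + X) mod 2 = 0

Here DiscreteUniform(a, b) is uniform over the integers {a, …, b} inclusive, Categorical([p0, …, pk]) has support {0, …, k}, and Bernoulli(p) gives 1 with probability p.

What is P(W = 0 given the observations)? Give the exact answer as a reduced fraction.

P(W = 0 | obs) = 185/254

Enumerate traces; 192 have nonzero weight after conditioning:
  (U=0, X=0, Y=0, Z=2, V=0, W=0) weight 1/320
  (U=0, X=0, Y=0, Z=2, V=1, W=0) weight 1/160
  (U=0, X=0, Y=0, Z=2, V=2, W=0) weight 1/320
  (U=0, X=0, Y=0, Z=3, V=0, W=0) weight 1/288
  (U=0, X=0, Y=0, Z=3, V=1, W=0) weight 1/144
  (U=0, X=0, Y=0, Z=3, V=2, W=0) weight 1/288
  (U=0, X=0, Y=0, Z=4, V=0, W=0) weight 1/320
  (U=0, X=0, Y=0, Z=4, V=1, W=0) weight 1/160
  (U=0, X=1, Y=0, Z=2, V=0, W=1) weight 1/480
  … 183 more
Group by W:
  weight(W=0) = 37/96
  weight(W=1) = 23/160
Total weight = 37/96 + 23/160 = 127/240
P(W=0 | obs) = 37/96 / 127/240 = 185/254
P(W=1 | obs) = 23/160 / 127/240 = 69/254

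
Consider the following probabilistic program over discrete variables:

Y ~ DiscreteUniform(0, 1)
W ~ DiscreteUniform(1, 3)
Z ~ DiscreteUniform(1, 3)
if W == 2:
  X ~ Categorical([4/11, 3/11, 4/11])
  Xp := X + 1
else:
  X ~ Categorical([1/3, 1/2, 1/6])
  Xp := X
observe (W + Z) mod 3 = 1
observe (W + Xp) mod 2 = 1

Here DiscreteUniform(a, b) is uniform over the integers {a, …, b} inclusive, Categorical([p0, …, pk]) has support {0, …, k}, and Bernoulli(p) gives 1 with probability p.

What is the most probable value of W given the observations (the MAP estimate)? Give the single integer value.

Enumerate traces; 12 have nonzero weight after conditioning:
  (Y=0, W=1, Z=3, X=0) weight 1/54
  (Y=0, W=1, Z=3, X=2) weight 1/108
  (Y=0, W=2, Z=2, X=0) weight 2/99
  (Y=0, W=2, Z=2, X=2) weight 2/99
  (Y=0, W=3, Z=1, X=0) weight 1/54
  (Y=0, W=3, Z=1, X=2) weight 1/108
  (Y=1, W=1, Z=3, X=0) weight 1/54
  (Y=1, W=1, Z=3, X=2) weight 1/108
  … 4 more
Group by W:
  weight(W=1) = 1/18
  weight(W=2) = 8/99
  weight(W=3) = 1/18
Total weight = 1/18 + 8/99 + 1/18 = 19/99
P(W=1 | obs) = 1/18 / 19/99 = 11/38
P(W=2 | obs) = 8/99 / 19/99 = 8/19
P(W=3 | obs) = 1/18 / 19/99 = 11/38
argmax = 2

argmax_v P(W = v | obs) = 2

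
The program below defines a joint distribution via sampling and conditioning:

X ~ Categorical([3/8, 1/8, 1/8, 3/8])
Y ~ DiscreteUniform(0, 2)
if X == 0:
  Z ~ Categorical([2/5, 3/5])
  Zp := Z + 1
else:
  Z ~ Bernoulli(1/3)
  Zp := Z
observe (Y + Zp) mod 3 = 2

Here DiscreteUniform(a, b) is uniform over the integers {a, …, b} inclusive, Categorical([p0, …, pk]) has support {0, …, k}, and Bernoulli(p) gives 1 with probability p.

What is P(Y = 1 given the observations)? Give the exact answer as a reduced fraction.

Enumerate traces; 8 have nonzero weight after conditioning:
  (X=0, Y=0, Z=1) weight 3/40
  (X=0, Y=1, Z=0) weight 1/20
  (X=1, Y=1, Z=1) weight 1/72
  (X=1, Y=2, Z=0) weight 1/36
  (X=2, Y=1, Z=1) weight 1/72
  (X=2, Y=2, Z=0) weight 1/36
  (X=3, Y=1, Z=1) weight 1/24
  (X=3, Y=2, Z=0) weight 1/12
Group by Y:
  weight(Y=0) = 3/40
  weight(Y=1) = 43/360
  weight(Y=2) = 5/36
Total weight = 3/40 + 43/360 + 5/36 = 1/3
P(Y=0 | obs) = 3/40 / 1/3 = 9/40
P(Y=1 | obs) = 43/360 / 1/3 = 43/120
P(Y=2 | obs) = 5/36 / 1/3 = 5/12

P(Y = 1 | obs) = 43/120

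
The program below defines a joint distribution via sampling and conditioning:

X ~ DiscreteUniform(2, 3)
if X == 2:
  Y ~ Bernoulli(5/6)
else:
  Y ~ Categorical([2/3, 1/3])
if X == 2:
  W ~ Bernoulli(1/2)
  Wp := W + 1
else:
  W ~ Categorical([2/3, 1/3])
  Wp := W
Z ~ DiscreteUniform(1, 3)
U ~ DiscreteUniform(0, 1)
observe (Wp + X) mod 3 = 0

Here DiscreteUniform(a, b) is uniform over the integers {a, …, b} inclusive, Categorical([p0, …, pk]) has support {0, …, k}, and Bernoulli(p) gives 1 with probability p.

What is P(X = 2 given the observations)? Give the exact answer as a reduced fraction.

Enumerate traces; 24 have nonzero weight after conditioning:
  (X=2, Y=0, W=0, Z=1, U=0) weight 1/144
  (X=2, Y=0, W=0, Z=1, U=1) weight 1/144
  (X=2, Y=0, W=0, Z=2, U=0) weight 1/144
  (X=2, Y=0, W=0, Z=2, U=1) weight 1/144
  (X=2, Y=0, W=0, Z=3, U=0) weight 1/144
  (X=2, Y=0, W=0, Z=3, U=1) weight 1/144
  (X=2, Y=1, W=0, Z=1, U=0) weight 5/144
  (X=2, Y=1, W=0, Z=1, U=1) weight 5/144
  (X=3, Y=0, W=0, Z=1, U=0) weight 1/27
  … 15 more
Group by X:
  weight(X=2) = 1/4
  weight(X=3) = 1/3
Total weight = 1/4 + 1/3 = 7/12
P(X=2 | obs) = 1/4 / 7/12 = 3/7
P(X=3 | obs) = 1/3 / 7/12 = 4/7

P(X = 2 | obs) = 3/7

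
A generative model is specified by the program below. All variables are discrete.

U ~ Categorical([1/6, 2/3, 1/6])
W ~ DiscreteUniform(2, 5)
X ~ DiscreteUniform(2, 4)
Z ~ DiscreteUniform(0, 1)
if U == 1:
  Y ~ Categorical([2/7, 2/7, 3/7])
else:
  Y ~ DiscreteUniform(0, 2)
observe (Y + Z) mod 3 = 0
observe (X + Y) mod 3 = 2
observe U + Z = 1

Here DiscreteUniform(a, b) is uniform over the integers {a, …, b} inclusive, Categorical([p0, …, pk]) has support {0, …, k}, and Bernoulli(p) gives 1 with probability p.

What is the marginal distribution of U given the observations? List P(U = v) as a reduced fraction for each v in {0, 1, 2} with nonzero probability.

P(U=0) = 7/31, P(U=1) = 24/31

Enumerate traces; 8 have nonzero weight after conditioning:
  (U=0, W=2, X=3, Z=1, Y=2) weight 1/432
  (U=0, W=3, X=3, Z=1, Y=2) weight 1/432
  (U=0, W=4, X=3, Z=1, Y=2) weight 1/432
  (U=0, W=5, X=3, Z=1, Y=2) weight 1/432
  (U=1, W=2, X=2, Z=0, Y=0) weight 1/126
  (U=1, W=3, X=2, Z=0, Y=0) weight 1/126
  (U=1, W=4, X=2, Z=0, Y=0) weight 1/126
  (U=1, W=5, X=2, Z=0, Y=0) weight 1/126
Group by U:
  weight(U=0) = 1/108
  weight(U=1) = 2/63
Total weight = 1/108 + 2/63 = 31/756
P(U=0 | obs) = 1/108 / 31/756 = 7/31
P(U=1 | obs) = 2/63 / 31/756 = 24/31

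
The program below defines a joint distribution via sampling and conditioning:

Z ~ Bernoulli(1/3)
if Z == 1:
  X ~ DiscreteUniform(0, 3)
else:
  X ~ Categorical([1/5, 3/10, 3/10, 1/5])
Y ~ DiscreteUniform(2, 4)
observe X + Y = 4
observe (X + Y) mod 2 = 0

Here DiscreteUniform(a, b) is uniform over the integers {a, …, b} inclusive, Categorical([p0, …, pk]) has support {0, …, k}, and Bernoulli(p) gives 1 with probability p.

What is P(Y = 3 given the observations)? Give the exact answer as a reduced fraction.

P(Y = 3 | obs) = 17/47

Enumerate traces; 6 have nonzero weight after conditioning:
  (Z=0, X=0, Y=4) weight 2/45
  (Z=0, X=1, Y=3) weight 1/15
  (Z=0, X=2, Y=2) weight 1/15
  (Z=1, X=0, Y=4) weight 1/36
  (Z=1, X=1, Y=3) weight 1/36
  (Z=1, X=2, Y=2) weight 1/36
Group by Y:
  weight(Y=2) = 17/180
  weight(Y=3) = 17/180
  weight(Y=4) = 13/180
Total weight = 17/180 + 17/180 + 13/180 = 47/180
P(Y=2 | obs) = 17/180 / 47/180 = 17/47
P(Y=3 | obs) = 17/180 / 47/180 = 17/47
P(Y=4 | obs) = 13/180 / 47/180 = 13/47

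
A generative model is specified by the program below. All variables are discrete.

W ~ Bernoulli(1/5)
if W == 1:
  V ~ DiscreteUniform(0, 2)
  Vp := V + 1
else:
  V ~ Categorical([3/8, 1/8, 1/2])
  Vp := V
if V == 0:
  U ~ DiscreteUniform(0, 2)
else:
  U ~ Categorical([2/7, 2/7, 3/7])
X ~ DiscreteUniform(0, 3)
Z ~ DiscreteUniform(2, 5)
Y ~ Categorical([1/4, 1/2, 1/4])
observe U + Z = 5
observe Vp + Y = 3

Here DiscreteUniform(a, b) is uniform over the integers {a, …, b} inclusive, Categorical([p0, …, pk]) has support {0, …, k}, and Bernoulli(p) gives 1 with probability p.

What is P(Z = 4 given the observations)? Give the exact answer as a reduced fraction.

Enumerate traces; 60 have nonzero weight after conditioning:
  (W=0, V=1, U=0, X=0, Z=5, Y=2) weight 1/2240
  (W=0, V=1, U=0, X=1, Z=5, Y=2) weight 1/2240
  (W=0, V=1, U=0, X=2, Z=5, Y=2) weight 1/2240
  (W=0, V=1, U=0, X=3, Z=5, Y=2) weight 1/2240
  (W=0, V=1, U=1, X=0, Z=4, Y=2) weight 1/2240
  (W=0, V=1, U=1, X=1, Z=4, Y=2) weight 1/2240
  (W=0, V=1, U=1, X=2, Z=4, Y=2) weight 1/2240
  (W=0, V=1, U=1, X=3, Z=4, Y=2) weight 1/2240
  (W=0, V=1, U=2, X=0, Z=3, Y=2) weight 3/4480
  … 51 more
Group by Z:
  weight(Z=3) = 311/10080
  weight(Z=4) = 53/2520
  weight(Z=5) = 53/2520
Total weight = 311/10080 + 53/2520 + 53/2520 = 7/96
P(Z=3 | obs) = 311/10080 / 7/96 = 311/735
P(Z=4 | obs) = 53/2520 / 7/96 = 212/735
P(Z=5 | obs) = 53/2520 / 7/96 = 212/735

P(Z = 4 | obs) = 212/735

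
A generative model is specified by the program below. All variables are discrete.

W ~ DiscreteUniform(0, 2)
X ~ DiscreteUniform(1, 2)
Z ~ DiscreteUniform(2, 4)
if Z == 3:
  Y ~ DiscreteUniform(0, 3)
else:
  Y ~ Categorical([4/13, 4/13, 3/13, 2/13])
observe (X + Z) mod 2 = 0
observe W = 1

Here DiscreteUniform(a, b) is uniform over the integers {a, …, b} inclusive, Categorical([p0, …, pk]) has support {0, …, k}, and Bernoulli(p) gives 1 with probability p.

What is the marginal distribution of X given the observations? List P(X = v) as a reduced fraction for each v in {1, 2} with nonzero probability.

P(X=1) = 1/3, P(X=2) = 2/3

Enumerate traces; 12 have nonzero weight after conditioning:
  (W=1, X=1, Z=3, Y=0) weight 1/72
  (W=1, X=1, Z=3, Y=1) weight 1/72
  (W=1, X=1, Z=3, Y=2) weight 1/72
  (W=1, X=1, Z=3, Y=3) weight 1/72
  (W=1, X=2, Z=2, Y=0) weight 2/117
  (W=1, X=2, Z=2, Y=1) weight 2/117
  (W=1, X=2, Z=2, Y=2) weight 1/78
  (W=1, X=2, Z=2, Y=3) weight 1/117
  … 4 more
Group by X:
  weight(X=1) = 1/18
  weight(X=2) = 1/9
Total weight = 1/18 + 1/9 = 1/6
P(X=1 | obs) = 1/18 / 1/6 = 1/3
P(X=2 | obs) = 1/9 / 1/6 = 2/3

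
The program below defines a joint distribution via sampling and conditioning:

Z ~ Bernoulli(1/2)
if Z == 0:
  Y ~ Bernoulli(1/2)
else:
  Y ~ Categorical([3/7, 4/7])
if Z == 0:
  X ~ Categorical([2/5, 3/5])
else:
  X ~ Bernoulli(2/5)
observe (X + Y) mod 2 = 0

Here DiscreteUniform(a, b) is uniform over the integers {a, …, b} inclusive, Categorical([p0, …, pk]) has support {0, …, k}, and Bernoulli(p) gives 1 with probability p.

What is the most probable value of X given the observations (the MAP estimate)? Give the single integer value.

Enumerate traces; 4 have nonzero weight after conditioning:
  (Z=0, Y=0, X=0) weight 1/10
  (Z=0, Y=1, X=1) weight 3/20
  (Z=1, Y=0, X=0) weight 9/70
  (Z=1, Y=1, X=1) weight 4/35
Group by X:
  weight(X=0) = 8/35
  weight(X=1) = 37/140
Total weight = 8/35 + 37/140 = 69/140
P(X=0 | obs) = 8/35 / 69/140 = 32/69
P(X=1 | obs) = 37/140 / 69/140 = 37/69
argmax = 1

argmax_v P(X = v | obs) = 1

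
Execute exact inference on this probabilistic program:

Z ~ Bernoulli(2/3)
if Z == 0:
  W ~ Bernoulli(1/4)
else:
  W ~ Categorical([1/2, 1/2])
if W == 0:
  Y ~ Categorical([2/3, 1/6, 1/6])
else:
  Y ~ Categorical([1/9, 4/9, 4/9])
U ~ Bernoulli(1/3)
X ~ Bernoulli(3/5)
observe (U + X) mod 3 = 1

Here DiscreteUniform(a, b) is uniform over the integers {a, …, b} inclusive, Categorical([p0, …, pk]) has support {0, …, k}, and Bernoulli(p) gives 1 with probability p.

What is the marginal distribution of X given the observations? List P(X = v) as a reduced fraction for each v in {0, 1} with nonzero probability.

P(X=0) = 1/4, P(X=1) = 3/4

Enumerate traces; 24 have nonzero weight after conditioning:
  (Z=0, W=0, Y=0, U=0, X=1) weight 1/15
  (Z=0, W=0, Y=0, U=1, X=0) weight 1/45
  (Z=0, W=0, Y=1, U=0, X=1) weight 1/60
  (Z=0, W=0, Y=1, U=1, X=0) weight 1/180
  (Z=0, W=0, Y=2, U=0, X=1) weight 1/60
  (Z=0, W=0, Y=2, U=1, X=0) weight 1/180
  (Z=0, W=1, Y=0, U=0, X=1) weight 1/270
  (Z=0, W=1, Y=0, U=1, X=0) weight 1/810
  … 16 more
Group by X:
  weight(X=0) = 2/15
  weight(X=1) = 2/5
Total weight = 2/15 + 2/5 = 8/15
P(X=0 | obs) = 2/15 / 8/15 = 1/4
P(X=1 | obs) = 2/5 / 8/15 = 3/4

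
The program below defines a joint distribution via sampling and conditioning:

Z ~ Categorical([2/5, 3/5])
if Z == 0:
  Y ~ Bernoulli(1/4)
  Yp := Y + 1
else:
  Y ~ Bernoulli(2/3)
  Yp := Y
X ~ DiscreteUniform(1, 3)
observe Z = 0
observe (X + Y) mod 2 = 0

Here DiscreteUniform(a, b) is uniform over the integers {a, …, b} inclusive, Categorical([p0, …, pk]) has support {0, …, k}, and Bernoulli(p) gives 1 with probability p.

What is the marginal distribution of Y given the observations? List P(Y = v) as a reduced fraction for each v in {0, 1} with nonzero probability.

Enumerate traces; 3 have nonzero weight after conditioning:
  (Z=0, Y=0, X=2) weight 1/10
  (Z=0, Y=1, X=1) weight 1/30
  (Z=0, Y=1, X=3) weight 1/30
Group by Y:
  weight(Y=0) = 1/10
  weight(Y=1) = 1/15
Total weight = 1/10 + 1/15 = 1/6
P(Y=0 | obs) = 1/10 / 1/6 = 3/5
P(Y=1 | obs) = 1/15 / 1/6 = 2/5

P(Y=0) = 3/5, P(Y=1) = 2/5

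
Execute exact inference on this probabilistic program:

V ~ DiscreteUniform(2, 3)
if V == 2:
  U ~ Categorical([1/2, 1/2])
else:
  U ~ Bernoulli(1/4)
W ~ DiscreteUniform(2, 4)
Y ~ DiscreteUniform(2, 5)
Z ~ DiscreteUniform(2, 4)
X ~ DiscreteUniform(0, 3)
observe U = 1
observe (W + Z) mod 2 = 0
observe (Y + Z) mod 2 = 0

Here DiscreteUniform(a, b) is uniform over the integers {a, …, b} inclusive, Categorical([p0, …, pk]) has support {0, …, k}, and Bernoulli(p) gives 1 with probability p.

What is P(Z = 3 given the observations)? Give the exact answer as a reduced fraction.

P(Z = 3 | obs) = 1/5

Enumerate traces; 80 have nonzero weight after conditioning:
  (V=2, U=1, W=2, Y=2, Z=2, X=0) weight 1/576
  (V=2, U=1, W=2, Y=2, Z=2, X=1) weight 1/576
  (V=2, U=1, W=2, Y=2, Z=2, X=2) weight 1/576
  (V=2, U=1, W=2, Y=2, Z=2, X=3) weight 1/576
  (V=2, U=1, W=2, Y=2, Z=4, X=0) weight 1/576
  (V=2, U=1, W=2, Y=2, Z=4, X=1) weight 1/576
  (V=2, U=1, W=2, Y=2, Z=4, X=2) weight 1/576
  (V=2, U=1, W=2, Y=2, Z=4, X=3) weight 1/576
  (V=2, U=1, W=3, Y=3, Z=3, X=0) weight 1/576
  … 71 more
Group by Z:
  weight(Z=2) = 1/24
  weight(Z=3) = 1/48
  weight(Z=4) = 1/24
Total weight = 1/24 + 1/48 + 1/24 = 5/48
P(Z=2 | obs) = 1/24 / 5/48 = 2/5
P(Z=3 | obs) = 1/48 / 5/48 = 1/5
P(Z=4 | obs) = 1/24 / 5/48 = 2/5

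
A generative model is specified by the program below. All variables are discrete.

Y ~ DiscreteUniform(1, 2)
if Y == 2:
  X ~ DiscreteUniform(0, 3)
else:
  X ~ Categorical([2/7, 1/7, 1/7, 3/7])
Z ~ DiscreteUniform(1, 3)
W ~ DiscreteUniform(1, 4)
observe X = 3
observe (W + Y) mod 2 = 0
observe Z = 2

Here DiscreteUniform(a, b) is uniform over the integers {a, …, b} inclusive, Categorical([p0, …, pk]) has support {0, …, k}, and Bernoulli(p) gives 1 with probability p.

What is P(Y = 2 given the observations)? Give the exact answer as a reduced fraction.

P(Y = 2 | obs) = 7/19

Enumerate traces; 4 have nonzero weight after conditioning:
  (Y=1, X=3, Z=2, W=1) weight 1/56
  (Y=1, X=3, Z=2, W=3) weight 1/56
  (Y=2, X=3, Z=2, W=2) weight 1/96
  (Y=2, X=3, Z=2, W=4) weight 1/96
Group by Y:
  weight(Y=1) = 1/28
  weight(Y=2) = 1/48
Total weight = 1/28 + 1/48 = 19/336
P(Y=1 | obs) = 1/28 / 19/336 = 12/19
P(Y=2 | obs) = 1/48 / 19/336 = 7/19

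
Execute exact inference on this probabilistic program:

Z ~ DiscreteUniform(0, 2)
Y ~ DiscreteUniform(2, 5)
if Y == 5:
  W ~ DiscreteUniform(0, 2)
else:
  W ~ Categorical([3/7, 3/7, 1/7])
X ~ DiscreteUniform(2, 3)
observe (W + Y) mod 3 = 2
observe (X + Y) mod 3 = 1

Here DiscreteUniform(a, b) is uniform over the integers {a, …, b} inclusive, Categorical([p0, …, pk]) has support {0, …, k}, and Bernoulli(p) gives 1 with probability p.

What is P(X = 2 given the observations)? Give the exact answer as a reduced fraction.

Enumerate traces; 9 have nonzero weight after conditioning:
  (Z=0, Y=2, W=0, X=2) weight 1/56
  (Z=0, Y=4, W=1, X=3) weight 1/56
  (Z=0, Y=5, W=0, X=2) weight 1/72
  (Z=1, Y=2, W=0, X=2) weight 1/56
  (Z=1, Y=4, W=1, X=3) weight 1/56
  (Z=1, Y=5, W=0, X=2) weight 1/72
  (Z=2, Y=2, W=0, X=2) weight 1/56
  (Z=2, Y=4, W=1, X=3) weight 1/56
  … 1 more
Group by X:
  weight(X=2) = 2/21
  weight(X=3) = 3/56
Total weight = 2/21 + 3/56 = 25/168
P(X=2 | obs) = 2/21 / 25/168 = 16/25
P(X=3 | obs) = 3/56 / 25/168 = 9/25

P(X = 2 | obs) = 16/25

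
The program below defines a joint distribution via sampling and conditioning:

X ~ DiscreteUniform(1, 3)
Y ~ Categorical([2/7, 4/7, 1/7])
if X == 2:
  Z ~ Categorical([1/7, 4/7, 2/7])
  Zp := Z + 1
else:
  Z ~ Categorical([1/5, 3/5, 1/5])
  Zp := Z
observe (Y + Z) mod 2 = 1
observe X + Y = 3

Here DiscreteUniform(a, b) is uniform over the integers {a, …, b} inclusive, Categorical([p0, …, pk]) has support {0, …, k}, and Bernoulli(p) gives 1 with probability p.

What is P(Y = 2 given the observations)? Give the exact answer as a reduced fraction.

P(Y = 2 | obs) = 7/41

Enumerate traces; 4 have nonzero weight after conditioning:
  (X=1, Y=2, Z=1) weight 1/35
  (X=2, Y=1, Z=0) weight 4/147
  (X=2, Y=1, Z=2) weight 8/147
  (X=3, Y=0, Z=1) weight 2/35
Group by Y:
  weight(Y=0) = 2/35
  weight(Y=1) = 4/49
  weight(Y=2) = 1/35
Total weight = 2/35 + 4/49 + 1/35 = 41/245
P(Y=0 | obs) = 2/35 / 41/245 = 14/41
P(Y=1 | obs) = 4/49 / 41/245 = 20/41
P(Y=2 | obs) = 1/35 / 41/245 = 7/41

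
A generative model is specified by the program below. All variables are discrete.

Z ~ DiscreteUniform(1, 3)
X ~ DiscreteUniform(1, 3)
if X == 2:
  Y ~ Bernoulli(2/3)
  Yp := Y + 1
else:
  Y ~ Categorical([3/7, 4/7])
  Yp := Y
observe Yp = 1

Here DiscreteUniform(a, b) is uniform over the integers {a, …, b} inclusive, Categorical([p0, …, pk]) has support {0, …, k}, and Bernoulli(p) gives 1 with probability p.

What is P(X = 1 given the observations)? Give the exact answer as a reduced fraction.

Enumerate traces; 9 have nonzero weight after conditioning:
  (Z=1, X=1, Y=1) weight 4/63
  (Z=1, X=2, Y=0) weight 1/27
  (Z=1, X=3, Y=1) weight 4/63
  (Z=2, X=1, Y=1) weight 4/63
  (Z=2, X=2, Y=0) weight 1/27
  (Z=2, X=3, Y=1) weight 4/63
  (Z=3, X=1, Y=1) weight 4/63
  (Z=3, X=2, Y=0) weight 1/27
  … 1 more
Group by X:
  weight(X=1) = 4/21
  weight(X=2) = 1/9
  weight(X=3) = 4/21
Total weight = 4/21 + 1/9 + 4/21 = 31/63
P(X=1 | obs) = 4/21 / 31/63 = 12/31
P(X=2 | obs) = 1/9 / 31/63 = 7/31
P(X=3 | obs) = 4/21 / 31/63 = 12/31

P(X = 1 | obs) = 12/31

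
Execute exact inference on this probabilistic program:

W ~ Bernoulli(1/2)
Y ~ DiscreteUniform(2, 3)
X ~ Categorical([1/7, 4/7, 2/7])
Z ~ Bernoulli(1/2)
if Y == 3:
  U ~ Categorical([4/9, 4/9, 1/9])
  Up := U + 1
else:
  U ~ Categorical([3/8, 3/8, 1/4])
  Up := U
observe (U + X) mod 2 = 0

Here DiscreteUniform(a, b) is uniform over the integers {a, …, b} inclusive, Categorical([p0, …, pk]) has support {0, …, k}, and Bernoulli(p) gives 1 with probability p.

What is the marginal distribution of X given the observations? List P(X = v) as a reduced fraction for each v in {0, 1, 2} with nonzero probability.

P(X=0) = 85/491, P(X=1) = 236/491, P(X=2) = 170/491

Enumerate traces; 40 have nonzero weight after conditioning:
  (W=0, Y=2, X=0, Z=0, U=0) weight 3/448
  (W=0, Y=2, X=0, Z=0, U=2) weight 1/224
  (W=0, Y=2, X=0, Z=1, U=0) weight 3/448
  (W=0, Y=2, X=0, Z=1, U=2) weight 1/224
  (W=0, Y=2, X=1, Z=0, U=1) weight 3/112
  (W=0, Y=2, X=1, Z=1, U=1) weight 3/112
  (W=0, Y=2, X=2, Z=0, U=0) weight 3/224
  (W=0, Y=2, X=2, Z=0, U=2) weight 1/112
  … 32 more
Group by X:
  weight(X=0) = 85/1008
  weight(X=1) = 59/252
  weight(X=2) = 85/504
Total weight = 85/1008 + 59/252 + 85/504 = 491/1008
P(X=0 | obs) = 85/1008 / 491/1008 = 85/491
P(X=1 | obs) = 59/252 / 491/1008 = 236/491
P(X=2 | obs) = 85/504 / 491/1008 = 170/491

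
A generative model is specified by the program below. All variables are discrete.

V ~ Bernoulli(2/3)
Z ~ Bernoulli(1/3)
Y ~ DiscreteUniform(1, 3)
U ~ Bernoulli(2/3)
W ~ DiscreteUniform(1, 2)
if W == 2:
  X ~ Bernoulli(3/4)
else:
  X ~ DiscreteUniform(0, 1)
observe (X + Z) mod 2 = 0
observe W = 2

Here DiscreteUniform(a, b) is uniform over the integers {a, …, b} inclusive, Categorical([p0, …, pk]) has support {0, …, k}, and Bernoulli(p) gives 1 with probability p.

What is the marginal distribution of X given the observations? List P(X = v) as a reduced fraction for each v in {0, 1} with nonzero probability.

Enumerate traces; 24 have nonzero weight after conditioning:
  (V=0, Z=0, Y=1, U=0, W=2, X=0) weight 1/324
  (V=0, Z=0, Y=1, U=1, W=2, X=0) weight 1/162
  (V=0, Z=0, Y=2, U=0, W=2, X=0) weight 1/324
  (V=0, Z=0, Y=2, U=1, W=2, X=0) weight 1/162
  (V=0, Z=0, Y=3, U=0, W=2, X=0) weight 1/324
  (V=0, Z=0, Y=3, U=1, W=2, X=0) weight 1/162
  (V=0, Z=1, Y=1, U=0, W=2, X=1) weight 1/216
  (V=0, Z=1, Y=1, U=1, W=2, X=1) weight 1/108
  … 16 more
Group by X:
  weight(X=0) = 1/12
  weight(X=1) = 1/8
Total weight = 1/12 + 1/8 = 5/24
P(X=0 | obs) = 1/12 / 5/24 = 2/5
P(X=1 | obs) = 1/8 / 5/24 = 3/5

P(X=0) = 2/5, P(X=1) = 3/5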